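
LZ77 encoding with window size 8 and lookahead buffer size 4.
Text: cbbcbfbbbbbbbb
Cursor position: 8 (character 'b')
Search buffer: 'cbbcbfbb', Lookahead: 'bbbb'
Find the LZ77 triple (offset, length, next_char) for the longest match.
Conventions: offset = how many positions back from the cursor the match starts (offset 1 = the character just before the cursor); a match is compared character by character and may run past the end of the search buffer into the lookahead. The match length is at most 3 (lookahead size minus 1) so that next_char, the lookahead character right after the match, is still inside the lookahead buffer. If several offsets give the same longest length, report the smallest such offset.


Try each offset into the search buffer:
  offset=1 (pos 7, char 'b'): match length 3
  offset=2 (pos 6, char 'b'): match length 3
  offset=3 (pos 5, char 'f'): match length 0
  offset=4 (pos 4, char 'b'): match length 1
  offset=5 (pos 3, char 'c'): match length 0
  offset=6 (pos 2, char 'b'): match length 1
  offset=7 (pos 1, char 'b'): match length 2
  offset=8 (pos 0, char 'c'): match length 0
Longest match has length 3, found at offsets 1, 2; take the smallest, offset 1.
next_char = character at position 8 + 3 = 11 -> 'b'

Best match: offset=1, length=3 (matching 'bbb' starting at position 7)
LZ77 triple: (1, 3, 'b')


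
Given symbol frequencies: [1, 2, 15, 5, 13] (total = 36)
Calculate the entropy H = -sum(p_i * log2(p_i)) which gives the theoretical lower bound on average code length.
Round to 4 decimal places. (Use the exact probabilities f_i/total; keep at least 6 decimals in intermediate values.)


Per-symbol terms -p_i * log2(p_i) with p_i = f_i/36:
  p = 1/36 = 0.027778: log2(p) = -5.169925, -p*log2(p) = 0.143609
  p = 2/36 = 0.055556: log2(p) = -4.169925, -p*log2(p) = 0.231663
  p = 15/36 = 0.416667: log2(p) = -1.263034, -p*log2(p) = 0.526264
  p = 5/36 = 0.138889: log2(p) = -2.847997, -p*log2(p) = 0.395555
  p = 13/36 = 0.361111: log2(p) = -1.469485, -p*log2(p) = 0.530647
H = 0.143609 + 0.231663 + 0.526264 + 0.395555 + 0.530647 = 1.827738

H = 1.8277 bits/symbol


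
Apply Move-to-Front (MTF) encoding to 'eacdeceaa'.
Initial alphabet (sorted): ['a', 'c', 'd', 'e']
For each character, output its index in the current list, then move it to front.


MTF encoding:
'e': index 3 in ['a', 'c', 'd', 'e'] -> ['e', 'a', 'c', 'd']
'a': index 1 in ['e', 'a', 'c', 'd'] -> ['a', 'e', 'c', 'd']
'c': index 2 in ['a', 'e', 'c', 'd'] -> ['c', 'a', 'e', 'd']
'd': index 3 in ['c', 'a', 'e', 'd'] -> ['d', 'c', 'a', 'e']
'e': index 3 in ['d', 'c', 'a', 'e'] -> ['e', 'd', 'c', 'a']
'c': index 2 in ['e', 'd', 'c', 'a'] -> ['c', 'e', 'd', 'a']
'e': index 1 in ['c', 'e', 'd', 'a'] -> ['e', 'c', 'd', 'a']
'a': index 3 in ['e', 'c', 'd', 'a'] -> ['a', 'e', 'c', 'd']
'a': index 0 in ['a', 'e', 'c', 'd'] -> ['a', 'e', 'c', 'd']


Output: [3, 1, 2, 3, 3, 2, 1, 3, 0]


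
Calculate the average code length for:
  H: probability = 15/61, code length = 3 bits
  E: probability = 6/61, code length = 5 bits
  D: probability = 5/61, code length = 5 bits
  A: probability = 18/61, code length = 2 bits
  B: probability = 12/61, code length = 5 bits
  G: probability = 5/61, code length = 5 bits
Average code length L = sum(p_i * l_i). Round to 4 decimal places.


Weighted contributions p_i * l_i:
  H: (15/61) * 3 = 45/61
  E: (6/61) * 5 = 30/61
  D: (5/61) * 5 = 25/61
  A: (18/61) * 2 = 36/61
  B: (12/61) * 5 = 60/61
  G: (5/61) * 5 = 25/61
Sum = (45 + 30 + 25 + 36 + 60 + 25)/61 = 221/61

L = 221/61 = 3.6230 bits/symbol


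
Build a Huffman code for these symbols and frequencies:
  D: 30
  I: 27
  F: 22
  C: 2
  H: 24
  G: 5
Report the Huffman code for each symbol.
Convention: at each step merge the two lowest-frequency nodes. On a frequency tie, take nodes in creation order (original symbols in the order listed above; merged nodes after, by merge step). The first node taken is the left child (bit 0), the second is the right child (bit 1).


Huffman tree construction:
Step 1: Merge C(2) + G(5) = 7
Step 2: Merge (C+G)(7) + F(22) = 29
Step 3: Merge H(24) + I(27) = 51
Step 4: Merge ((C+G)+F)(29) + D(30) = 59
Step 5: Merge (H+I)(51) + (((C+G)+F)+D)(59) = 110
Read each symbol's code off the tree from the root (left child = 0, right child = 1).

Codes:
  D: 11 (length 2)
  I: 01 (length 2)
  F: 101 (length 3)
  C: 1000 (length 4)
  H: 00 (length 2)
  G: 1001 (length 4)
Average code length: 256/110 = 2.3273 bits/symbol


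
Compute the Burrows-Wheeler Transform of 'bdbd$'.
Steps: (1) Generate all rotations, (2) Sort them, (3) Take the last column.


Rotations (sorted):
  0: $bdbd -> last char: d
  1: bd$bd -> last char: d
  2: bdbd$ -> last char: $
  3: d$bdb -> last char: b
  4: dbd$b -> last char: b


BWT = dd$bb


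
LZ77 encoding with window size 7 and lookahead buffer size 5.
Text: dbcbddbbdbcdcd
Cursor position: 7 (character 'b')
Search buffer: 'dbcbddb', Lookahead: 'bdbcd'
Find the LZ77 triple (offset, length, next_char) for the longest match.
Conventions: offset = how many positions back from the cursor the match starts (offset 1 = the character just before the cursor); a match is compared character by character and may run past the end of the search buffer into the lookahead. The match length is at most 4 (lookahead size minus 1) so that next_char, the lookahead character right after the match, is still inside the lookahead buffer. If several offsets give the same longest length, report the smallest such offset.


Try each offset into the search buffer:
  offset=1 (pos 6, char 'b'): match length 1
  offset=2 (pos 5, char 'd'): match length 0
  offset=3 (pos 4, char 'd'): match length 0
  offset=4 (pos 3, char 'b'): match length 2
  offset=5 (pos 2, char 'c'): match length 0
  offset=6 (pos 1, char 'b'): match length 1
  offset=7 (pos 0, char 'd'): match length 0
Longest match has length 2 at offset 4.
next_char = character at position 7 + 2 = 9 -> 'b'

Best match: offset=4, length=2 (matching 'bd' starting at position 3)
LZ77 triple: (4, 2, 'b')


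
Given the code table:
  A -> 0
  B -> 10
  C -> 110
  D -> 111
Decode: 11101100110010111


Decoding:
111 -> D
0 -> A
110 -> C
0 -> A
110 -> C
0 -> A
10 -> B
111 -> D


Result: DACACABD


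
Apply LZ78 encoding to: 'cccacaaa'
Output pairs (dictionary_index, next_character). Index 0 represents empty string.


LZ78 encoding steps:
Dictionary: {0: ''}
Step 1: w='' (idx 0), next='c' -> output (0, 'c'), add 'c' as idx 1
Step 2: w='c' (idx 1), next='c' -> output (1, 'c'), add 'cc' as idx 2
Step 3: w='' (idx 0), next='a' -> output (0, 'a'), add 'a' as idx 3
Step 4: w='c' (idx 1), next='a' -> output (1, 'a'), add 'ca' as idx 4
Step 5: w='a' (idx 3), next='a' -> output (3, 'a'), add 'aa' as idx 5


Encoded: [(0, 'c'), (1, 'c'), (0, 'a'), (1, 'a'), (3, 'a')]


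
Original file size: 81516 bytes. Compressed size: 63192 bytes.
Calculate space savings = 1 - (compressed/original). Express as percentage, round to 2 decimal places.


ratio = compressed/original = 63192/81516 = 0.77521
savings = 1 - ratio = 1 - 0.77521 = 0.22479
as a percentage: 0.22479 * 100 = 22.48%

Space savings = 1 - 63192/81516 = 22.48%


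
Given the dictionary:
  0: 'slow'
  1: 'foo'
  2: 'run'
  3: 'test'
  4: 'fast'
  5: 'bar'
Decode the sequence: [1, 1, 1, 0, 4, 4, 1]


Look up each index in the dictionary:
  1 -> 'foo'
  1 -> 'foo'
  1 -> 'foo'
  0 -> 'slow'
  4 -> 'fast'
  4 -> 'fast'
  1 -> 'foo'

Decoded: "foo foo foo slow fast fast foo"


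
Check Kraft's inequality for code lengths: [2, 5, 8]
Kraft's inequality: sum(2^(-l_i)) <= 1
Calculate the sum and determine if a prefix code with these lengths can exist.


Sum = 2^(-2) + 2^(-5) + 2^(-8)
    = 0.25 + 0.03125 + 0.00390625
    = 73/256 = 0.28515625
Since 0.28515625 <= 1, Kraft's inequality IS satisfied.
A prefix code with these lengths CAN exist.

Kraft sum = 0.28515625. Satisfied.


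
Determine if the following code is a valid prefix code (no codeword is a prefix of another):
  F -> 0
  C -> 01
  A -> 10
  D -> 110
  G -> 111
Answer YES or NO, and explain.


Checking each pair (does one codeword prefix another?):
  F='0' vs C='01': prefix -- VIOLATION

NO -- this is NOT a valid prefix code. F (0) is a prefix of C (01).


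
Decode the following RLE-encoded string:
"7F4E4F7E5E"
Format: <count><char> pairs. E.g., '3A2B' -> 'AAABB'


Expanding each <count><char> pair:
  7F -> 'FFFFFFF'
  4E -> 'EEEE'
  4F -> 'FFFF'
  7E -> 'EEEEEEE'
  5E -> 'EEEEE'

Decoded = FFFFFFFEEEEFFFFEEEEEEEEEEEE


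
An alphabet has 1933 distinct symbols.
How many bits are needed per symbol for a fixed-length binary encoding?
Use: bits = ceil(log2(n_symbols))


log2(1933) = 10.9166
Bracket: 2^10 = 1024 < 1933 <= 2^11 = 2048
So ceil(log2(1933)) = 11

bits = ceil(log2(1933)) = ceil(10.9166) = 11 bits


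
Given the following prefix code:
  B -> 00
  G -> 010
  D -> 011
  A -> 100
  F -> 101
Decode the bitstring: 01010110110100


Decoding step by step:
Bits 010 -> G
Bits 101 -> F
Bits 101 -> F
Bits 101 -> F
Bits 00 -> B


Decoded message: GFFFB


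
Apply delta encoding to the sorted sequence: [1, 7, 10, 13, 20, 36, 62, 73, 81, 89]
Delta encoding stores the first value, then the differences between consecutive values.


First value: 1
Deltas:
  7 - 1 = 6
  10 - 7 = 3
  13 - 10 = 3
  20 - 13 = 7
  36 - 20 = 16
  62 - 36 = 26
  73 - 62 = 11
  81 - 73 = 8
  89 - 81 = 8


Delta encoded: [1, 6, 3, 3, 7, 16, 26, 11, 8, 8]


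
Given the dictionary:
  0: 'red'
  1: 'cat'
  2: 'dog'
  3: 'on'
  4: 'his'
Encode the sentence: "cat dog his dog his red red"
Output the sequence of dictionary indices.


Look up each word in the dictionary:
  'cat' -> 1
  'dog' -> 2
  'his' -> 4
  'dog' -> 2
  'his' -> 4
  'red' -> 0
  'red' -> 0

Encoded: [1, 2, 4, 2, 4, 0, 0]


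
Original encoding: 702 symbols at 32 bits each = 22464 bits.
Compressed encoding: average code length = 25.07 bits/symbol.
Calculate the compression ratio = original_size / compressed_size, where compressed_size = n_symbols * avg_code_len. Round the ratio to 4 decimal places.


original_size = n_symbols * orig_bits = 702 * 32 = 22464 bits
compressed_size = n_symbols * avg_code_len = 702 * 25.07 = 17599.14 bits
ratio = original_size / compressed_size = 22464 / 17599.14 = 1.2764

Compression ratio = 1.2764


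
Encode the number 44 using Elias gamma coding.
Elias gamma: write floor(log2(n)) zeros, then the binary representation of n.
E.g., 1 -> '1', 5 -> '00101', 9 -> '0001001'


num_bits = floor(log2(44)) + 1 = 6
leading_zeros = num_bits - 1 = 5
binary(44) = 101100

Elias gamma(44) = '00000' + '101100' = 00000101100 (11 bits)


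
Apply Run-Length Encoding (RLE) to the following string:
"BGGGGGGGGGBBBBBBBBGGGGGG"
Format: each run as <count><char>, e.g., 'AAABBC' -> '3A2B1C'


Scanning runs left to right:
  i=0: run of 'B' x 1 -> '1B'
  i=1: run of 'G' x 9 -> '9G'
  i=10: run of 'B' x 8 -> '8B'
  i=18: run of 'G' x 6 -> '6G'

RLE = 1B9G8B6G


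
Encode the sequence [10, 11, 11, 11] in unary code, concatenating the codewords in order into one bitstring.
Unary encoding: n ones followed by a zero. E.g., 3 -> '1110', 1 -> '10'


Encode each number as n ones followed by a terminating 0:
  10 -> 11111111110 (11 bits)
  11 -> 111111111110 (12 bits)
  11 -> 111111111110 (12 bits)
  11 -> 111111111110 (12 bits)
Total length = 11 + 12 + 12 + 12 = 47 bits.

Unary([10, 11, 11, 11]) = 11111111110111111111110111111111110111111111110 (47 bits)


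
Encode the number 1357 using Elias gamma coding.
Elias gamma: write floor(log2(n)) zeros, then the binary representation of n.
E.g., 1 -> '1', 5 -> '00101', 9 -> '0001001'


num_bits = floor(log2(1357)) + 1 = 11
leading_zeros = num_bits - 1 = 10
binary(1357) = 10101001101

Elias gamma(1357) = '0000000000' + '10101001101' = 000000000010101001101 (21 bits)


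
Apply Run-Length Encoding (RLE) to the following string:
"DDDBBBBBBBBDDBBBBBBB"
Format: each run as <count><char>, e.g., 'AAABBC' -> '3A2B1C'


Scanning runs left to right:
  i=0: run of 'D' x 3 -> '3D'
  i=3: run of 'B' x 8 -> '8B'
  i=11: run of 'D' x 2 -> '2D'
  i=13: run of 'B' x 7 -> '7B'

RLE = 3D8B2D7B


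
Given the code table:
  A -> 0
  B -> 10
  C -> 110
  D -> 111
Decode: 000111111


Decoding:
0 -> A
0 -> A
0 -> A
111 -> D
111 -> D


Result: AAADD


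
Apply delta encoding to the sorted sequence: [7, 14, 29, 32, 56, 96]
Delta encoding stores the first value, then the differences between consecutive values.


First value: 7
Deltas:
  14 - 7 = 7
  29 - 14 = 15
  32 - 29 = 3
  56 - 32 = 24
  96 - 56 = 40


Delta encoded: [7, 7, 15, 3, 24, 40]


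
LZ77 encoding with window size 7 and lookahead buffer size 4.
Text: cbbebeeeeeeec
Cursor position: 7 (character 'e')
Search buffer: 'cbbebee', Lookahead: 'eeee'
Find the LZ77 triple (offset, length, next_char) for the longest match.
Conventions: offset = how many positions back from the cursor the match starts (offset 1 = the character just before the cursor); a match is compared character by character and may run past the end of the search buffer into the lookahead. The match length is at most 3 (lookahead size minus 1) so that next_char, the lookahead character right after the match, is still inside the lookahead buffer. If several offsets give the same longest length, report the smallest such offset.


Try each offset into the search buffer:
  offset=1 (pos 6, char 'e'): match length 3
  offset=2 (pos 5, char 'e'): match length 3
  offset=3 (pos 4, char 'b'): match length 0
  offset=4 (pos 3, char 'e'): match length 1
  offset=5 (pos 2, char 'b'): match length 0
  offset=6 (pos 1, char 'b'): match length 0
  offset=7 (pos 0, char 'c'): match length 0
Longest match has length 3, found at offsets 1, 2; take the smallest, offset 1.
next_char = character at position 7 + 3 = 10 -> 'e'

Best match: offset=1, length=3 (matching 'eee' starting at position 6)
LZ77 triple: (1, 3, 'e')


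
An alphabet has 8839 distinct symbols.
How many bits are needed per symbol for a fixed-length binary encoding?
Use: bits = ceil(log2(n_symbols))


log2(8839) = 13.1097
Bracket: 2^13 = 8192 < 8839 <= 2^14 = 16384
So ceil(log2(8839)) = 14

bits = ceil(log2(8839)) = ceil(13.1097) = 14 bits


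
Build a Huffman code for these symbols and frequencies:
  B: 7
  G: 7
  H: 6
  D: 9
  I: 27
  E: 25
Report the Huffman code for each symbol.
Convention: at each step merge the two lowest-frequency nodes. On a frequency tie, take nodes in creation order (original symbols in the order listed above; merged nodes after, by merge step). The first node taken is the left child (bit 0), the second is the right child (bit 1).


Huffman tree construction:
Step 1: Merge H(6) + B(7) = 13
Step 2: Merge G(7) + D(9) = 16
Step 3: Merge (H+B)(13) + (G+D)(16) = 29
Step 4: Merge E(25) + I(27) = 52
Step 5: Merge ((H+B)+(G+D))(29) + (E+I)(52) = 81
Read each symbol's code off the tree from the root (left child = 0, right child = 1).

Codes:
  B: 001 (length 3)
  G: 010 (length 3)
  H: 000 (length 3)
  D: 011 (length 3)
  I: 11 (length 2)
  E: 10 (length 2)
Average code length: 191/81 = 2.3580 bits/symbol


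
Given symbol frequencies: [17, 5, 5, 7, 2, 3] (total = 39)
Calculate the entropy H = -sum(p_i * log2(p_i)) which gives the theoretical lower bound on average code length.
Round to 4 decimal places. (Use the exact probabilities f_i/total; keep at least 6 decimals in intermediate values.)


Per-symbol terms -p_i * log2(p_i) with p_i = f_i/39:
  p = 17/39 = 0.435897: log2(p) = -1.197939, -p*log2(p) = 0.522179
  p = 5/39 = 0.128205: log2(p) = -2.963474, -p*log2(p) = 0.379933
  p = 5/39 = 0.128205: log2(p) = -2.963474, -p*log2(p) = 0.379933
  p = 7/39 = 0.179487: log2(p) = -2.478047, -p*log2(p) = 0.444778
  p = 2/39 = 0.051282: log2(p) = -4.285402, -p*log2(p) = 0.219764
  p = 3/39 = 0.076923: log2(p) = -3.700440, -p*log2(p) = 0.284649
H = 0.522179 + 0.379933 + 0.379933 + 0.444778 + 0.219764 + 0.284649 = 2.231236

H = 2.2312 bits/symbol


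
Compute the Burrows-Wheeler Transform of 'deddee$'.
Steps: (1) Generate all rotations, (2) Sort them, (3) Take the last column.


Rotations (sorted):
  0: $deddee -> last char: e
  1: ddee$de -> last char: e
  2: deddee$ -> last char: $
  3: dee$ded -> last char: d
  4: e$dedde -> last char: e
  5: eddee$d -> last char: d
  6: ee$dedd -> last char: d


BWT = ee$dedd


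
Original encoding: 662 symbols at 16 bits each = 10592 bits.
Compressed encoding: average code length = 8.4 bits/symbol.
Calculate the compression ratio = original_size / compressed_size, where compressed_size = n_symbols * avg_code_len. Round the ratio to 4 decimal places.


original_size = n_symbols * orig_bits = 662 * 16 = 10592 bits
compressed_size = n_symbols * avg_code_len = 662 * 8.4 = 5560.8 bits
ratio = original_size / compressed_size = 10592 / 5560.8 = 1.9048

Compression ratio = 1.9048


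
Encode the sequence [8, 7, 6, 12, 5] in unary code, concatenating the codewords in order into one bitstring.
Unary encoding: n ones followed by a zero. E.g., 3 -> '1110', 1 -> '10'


Encode each number as n ones followed by a terminating 0:
  8 -> 111111110 (9 bits)
  7 -> 11111110 (8 bits)
  6 -> 1111110 (7 bits)
  12 -> 1111111111110 (13 bits)
  5 -> 111110 (6 bits)
Total length = 9 + 8 + 7 + 13 + 6 = 43 bits.

Unary([8, 7, 6, 12, 5]) = 1111111101111111011111101111111111110111110 (43 bits)


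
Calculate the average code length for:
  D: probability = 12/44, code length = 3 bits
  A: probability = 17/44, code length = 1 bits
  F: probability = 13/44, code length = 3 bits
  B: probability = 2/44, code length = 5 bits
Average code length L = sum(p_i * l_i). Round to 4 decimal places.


Weighted contributions p_i * l_i:
  D: (12/44) * 3 = 36/44
  A: (17/44) * 1 = 17/44
  F: (13/44) * 3 = 39/44
  B: (2/44) * 5 = 10/44
Sum = (36 + 17 + 39 + 10)/44 = 102/44

L = 102/44 = 2.3182 bits/symbol


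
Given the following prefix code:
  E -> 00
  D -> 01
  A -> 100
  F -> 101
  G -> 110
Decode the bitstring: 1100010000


Decoding step by step:
Bits 110 -> G
Bits 00 -> E
Bits 100 -> A
Bits 00 -> E


Decoded message: GEAE


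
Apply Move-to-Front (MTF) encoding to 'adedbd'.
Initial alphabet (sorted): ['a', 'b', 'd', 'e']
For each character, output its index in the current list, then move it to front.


MTF encoding:
'a': index 0 in ['a', 'b', 'd', 'e'] -> ['a', 'b', 'd', 'e']
'd': index 2 in ['a', 'b', 'd', 'e'] -> ['d', 'a', 'b', 'e']
'e': index 3 in ['d', 'a', 'b', 'e'] -> ['e', 'd', 'a', 'b']
'd': index 1 in ['e', 'd', 'a', 'b'] -> ['d', 'e', 'a', 'b']
'b': index 3 in ['d', 'e', 'a', 'b'] -> ['b', 'd', 'e', 'a']
'd': index 1 in ['b', 'd', 'e', 'a'] -> ['d', 'b', 'e', 'a']


Output: [0, 2, 3, 1, 3, 1]


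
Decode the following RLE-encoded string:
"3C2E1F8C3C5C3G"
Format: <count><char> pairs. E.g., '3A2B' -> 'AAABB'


Expanding each <count><char> pair:
  3C -> 'CCC'
  2E -> 'EE'
  1F -> 'F'
  8C -> 'CCCCCCCC'
  3C -> 'CCC'
  5C -> 'CCCCC'
  3G -> 'GGG'

Decoded = CCCEEFCCCCCCCCCCCCCCCCGGG


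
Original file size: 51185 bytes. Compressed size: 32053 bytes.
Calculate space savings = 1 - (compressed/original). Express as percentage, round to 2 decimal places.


ratio = compressed/original = 32053/51185 = 0.626219
savings = 1 - ratio = 1 - 0.626219 = 0.373781
as a percentage: 0.373781 * 100 = 37.38%

Space savings = 1 - 32053/51185 = 37.38%


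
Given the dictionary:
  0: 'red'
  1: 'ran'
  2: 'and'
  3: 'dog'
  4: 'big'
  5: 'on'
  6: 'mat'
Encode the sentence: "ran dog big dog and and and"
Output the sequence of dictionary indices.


Look up each word in the dictionary:
  'ran' -> 1
  'dog' -> 3
  'big' -> 4
  'dog' -> 3
  'and' -> 2
  'and' -> 2
  'and' -> 2

Encoded: [1, 3, 4, 3, 2, 2, 2]


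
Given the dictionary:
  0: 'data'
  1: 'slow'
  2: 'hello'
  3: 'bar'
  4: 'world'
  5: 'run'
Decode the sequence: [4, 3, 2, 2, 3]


Look up each index in the dictionary:
  4 -> 'world'
  3 -> 'bar'
  2 -> 'hello'
  2 -> 'hello'
  3 -> 'bar'

Decoded: "world bar hello hello bar"


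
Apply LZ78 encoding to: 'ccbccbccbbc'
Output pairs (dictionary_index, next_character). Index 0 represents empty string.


LZ78 encoding steps:
Dictionary: {0: ''}
Step 1: w='' (idx 0), next='c' -> output (0, 'c'), add 'c' as idx 1
Step 2: w='c' (idx 1), next='b' -> output (1, 'b'), add 'cb' as idx 2
Step 3: w='c' (idx 1), next='c' -> output (1, 'c'), add 'cc' as idx 3
Step 4: w='' (idx 0), next='b' -> output (0, 'b'), add 'b' as idx 4
Step 5: w='cc' (idx 3), next='b' -> output (3, 'b'), add 'ccb' as idx 5
Step 6: w='b' (idx 4), next='c' -> output (4, 'c'), add 'bc' as idx 6


Encoded: [(0, 'c'), (1, 'b'), (1, 'c'), (0, 'b'), (3, 'b'), (4, 'c')]


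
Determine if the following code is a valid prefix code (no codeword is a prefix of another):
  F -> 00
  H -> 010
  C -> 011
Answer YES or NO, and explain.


Checking each pair (does one codeword prefix another?):
  F='00' vs H='010': no prefix
  F='00' vs C='011': no prefix
  H='010' vs F='00': no prefix
  H='010' vs C='011': no prefix
  C='011' vs F='00': no prefix
  C='011' vs H='010': no prefix
No violation found over all pairs.

YES -- this is a valid prefix code. No codeword is a prefix of any other codeword.


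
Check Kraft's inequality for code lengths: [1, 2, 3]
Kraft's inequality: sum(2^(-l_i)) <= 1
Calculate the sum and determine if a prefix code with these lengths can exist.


Sum = 2^(-1) + 2^(-2) + 2^(-3)
    = 0.5 + 0.25 + 0.125
    = 7/8 = 0.875
Since 0.875 <= 1, Kraft's inequality IS satisfied.
A prefix code with these lengths CAN exist.

Kraft sum = 0.875. Satisfied.


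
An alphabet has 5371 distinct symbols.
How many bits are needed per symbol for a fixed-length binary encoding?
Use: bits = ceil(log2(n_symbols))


log2(5371) = 12.391
Bracket: 2^12 = 4096 < 5371 <= 2^13 = 8192
So ceil(log2(5371)) = 13

bits = ceil(log2(5371)) = ceil(12.391) = 13 bits


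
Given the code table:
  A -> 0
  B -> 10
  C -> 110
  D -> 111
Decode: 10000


Decoding:
10 -> B
0 -> A
0 -> A
0 -> A


Result: BAAA


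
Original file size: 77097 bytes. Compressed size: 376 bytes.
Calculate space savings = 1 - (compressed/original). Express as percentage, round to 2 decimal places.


ratio = compressed/original = 376/77097 = 0.004877
savings = 1 - ratio = 1 - 0.004877 = 0.995123
as a percentage: 0.995123 * 100 = 99.51%

Space savings = 1 - 376/77097 = 99.51%


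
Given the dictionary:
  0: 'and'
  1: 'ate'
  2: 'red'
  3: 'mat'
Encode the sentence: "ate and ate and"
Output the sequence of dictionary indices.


Look up each word in the dictionary:
  'ate' -> 1
  'and' -> 0
  'ate' -> 1
  'and' -> 0

Encoded: [1, 0, 1, 0]


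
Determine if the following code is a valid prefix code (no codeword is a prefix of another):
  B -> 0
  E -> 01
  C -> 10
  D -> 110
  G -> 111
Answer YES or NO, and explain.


Checking each pair (does one codeword prefix another?):
  B='0' vs E='01': prefix -- VIOLATION

NO -- this is NOT a valid prefix code. B (0) is a prefix of E (01).


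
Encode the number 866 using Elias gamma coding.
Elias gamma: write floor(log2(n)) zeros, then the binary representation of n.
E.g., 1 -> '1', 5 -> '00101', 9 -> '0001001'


num_bits = floor(log2(866)) + 1 = 10
leading_zeros = num_bits - 1 = 9
binary(866) = 1101100010

Elias gamma(866) = '000000000' + '1101100010' = 0000000001101100010 (19 bits)


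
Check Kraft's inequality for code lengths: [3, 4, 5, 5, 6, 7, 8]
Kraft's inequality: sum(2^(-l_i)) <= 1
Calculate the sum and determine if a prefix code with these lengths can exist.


Sum = 2^(-3) + 2^(-4) + 2^(-5) + 2^(-5) + 2^(-6) + 2^(-7) + 2^(-8)
    = 0.125 + 0.0625 + 0.03125 + 0.03125 + 0.015625 + 0.0078125 + 0.00390625
    = 71/256 = 0.27734375
Since 0.27734375 <= 1, Kraft's inequality IS satisfied.
A prefix code with these lengths CAN exist.

Kraft sum = 0.27734375. Satisfied.


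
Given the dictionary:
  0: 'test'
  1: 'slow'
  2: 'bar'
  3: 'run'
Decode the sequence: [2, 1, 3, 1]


Look up each index in the dictionary:
  2 -> 'bar'
  1 -> 'slow'
  3 -> 'run'
  1 -> 'slow'

Decoded: "bar slow run slow"


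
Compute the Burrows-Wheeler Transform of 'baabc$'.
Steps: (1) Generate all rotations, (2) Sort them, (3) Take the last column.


Rotations (sorted):
  0: $baabc -> last char: c
  1: aabc$b -> last char: b
  2: abc$ba -> last char: a
  3: baabc$ -> last char: $
  4: bc$baa -> last char: a
  5: c$baab -> last char: b


BWT = cba$ab


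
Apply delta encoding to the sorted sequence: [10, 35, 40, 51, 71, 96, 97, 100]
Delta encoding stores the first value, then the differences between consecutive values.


First value: 10
Deltas:
  35 - 10 = 25
  40 - 35 = 5
  51 - 40 = 11
  71 - 51 = 20
  96 - 71 = 25
  97 - 96 = 1
  100 - 97 = 3


Delta encoded: [10, 25, 5, 11, 20, 25, 1, 3]


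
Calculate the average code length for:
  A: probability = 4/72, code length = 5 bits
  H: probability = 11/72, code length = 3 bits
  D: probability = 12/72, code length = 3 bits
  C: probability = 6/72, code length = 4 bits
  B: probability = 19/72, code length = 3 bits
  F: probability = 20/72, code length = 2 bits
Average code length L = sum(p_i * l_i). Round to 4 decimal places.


Weighted contributions p_i * l_i:
  A: (4/72) * 5 = 20/72
  H: (11/72) * 3 = 33/72
  D: (12/72) * 3 = 36/72
  C: (6/72) * 4 = 24/72
  B: (19/72) * 3 = 57/72
  F: (20/72) * 2 = 40/72
Sum = (20 + 33 + 36 + 24 + 57 + 40)/72 = 210/72

L = 210/72 = 2.9167 bits/symbol


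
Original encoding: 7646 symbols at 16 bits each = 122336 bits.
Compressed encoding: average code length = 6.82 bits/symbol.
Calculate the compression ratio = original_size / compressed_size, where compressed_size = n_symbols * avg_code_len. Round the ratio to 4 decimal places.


original_size = n_symbols * orig_bits = 7646 * 16 = 122336 bits
compressed_size = n_symbols * avg_code_len = 7646 * 6.82 = 52145.72 bits
ratio = original_size / compressed_size = 122336 / 52145.72 = 2.346

Compression ratio = 2.346


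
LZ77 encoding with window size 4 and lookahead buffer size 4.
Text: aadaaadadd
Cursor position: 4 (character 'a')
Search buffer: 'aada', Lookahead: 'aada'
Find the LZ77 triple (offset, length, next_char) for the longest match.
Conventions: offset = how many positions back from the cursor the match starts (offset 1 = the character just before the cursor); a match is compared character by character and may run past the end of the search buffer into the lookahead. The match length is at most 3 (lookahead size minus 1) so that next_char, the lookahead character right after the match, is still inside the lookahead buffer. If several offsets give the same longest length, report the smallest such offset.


Try each offset into the search buffer:
  offset=1 (pos 3, char 'a'): match length 2
  offset=2 (pos 2, char 'd'): match length 0
  offset=3 (pos 1, char 'a'): match length 1
  offset=4 (pos 0, char 'a'): match length 3
Longest match has length 3 at offset 4.
next_char = character at position 4 + 3 = 7 -> 'a'

Best match: offset=4, length=3 (matching 'aad' starting at position 0)
LZ77 triple: (4, 3, 'a')


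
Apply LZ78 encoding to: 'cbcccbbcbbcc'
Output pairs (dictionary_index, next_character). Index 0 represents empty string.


LZ78 encoding steps:
Dictionary: {0: ''}
Step 1: w='' (idx 0), next='c' -> output (0, 'c'), add 'c' as idx 1
Step 2: w='' (idx 0), next='b' -> output (0, 'b'), add 'b' as idx 2
Step 3: w='c' (idx 1), next='c' -> output (1, 'c'), add 'cc' as idx 3
Step 4: w='c' (idx 1), next='b' -> output (1, 'b'), add 'cb' as idx 4
Step 5: w='b' (idx 2), next='c' -> output (2, 'c'), add 'bc' as idx 5
Step 6: w='b' (idx 2), next='b' -> output (2, 'b'), add 'bb' as idx 6
Step 7: w='cc' (idx 3), end of input -> output (3, '')


Encoded: [(0, 'c'), (0, 'b'), (1, 'c'), (1, 'b'), (2, 'c'), (2, 'b'), (3, '')]


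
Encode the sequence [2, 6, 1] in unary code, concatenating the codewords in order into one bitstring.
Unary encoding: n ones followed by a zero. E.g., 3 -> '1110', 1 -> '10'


Encode each number as n ones followed by a terminating 0:
  2 -> 110 (3 bits)
  6 -> 1111110 (7 bits)
  1 -> 10 (2 bits)
Total length = 3 + 7 + 2 = 12 bits.

Unary([2, 6, 1]) = 110111111010 (12 bits)


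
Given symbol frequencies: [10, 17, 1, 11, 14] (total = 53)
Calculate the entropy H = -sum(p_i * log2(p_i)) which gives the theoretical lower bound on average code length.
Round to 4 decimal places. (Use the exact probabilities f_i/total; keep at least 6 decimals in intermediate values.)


Per-symbol terms -p_i * log2(p_i) with p_i = f_i/53:
  p = 10/53 = 0.188679: log2(p) = -2.405992, -p*log2(p) = 0.453961
  p = 17/53 = 0.320755: log2(p) = -1.640458, -p*log2(p) = 0.526185
  p = 1/53 = 0.018868: log2(p) = -5.727920, -p*log2(p) = 0.108074
  p = 11/53 = 0.207547: log2(p) = -2.268489, -p*log2(p) = 0.470818
  p = 14/53 = 0.264151: log2(p) = -1.920566, -p*log2(p) = 0.507319
H = 0.453961 + 0.526185 + 0.108074 + 0.470818 + 0.507319 = 2.066357

H = 2.0664 bits/symbol


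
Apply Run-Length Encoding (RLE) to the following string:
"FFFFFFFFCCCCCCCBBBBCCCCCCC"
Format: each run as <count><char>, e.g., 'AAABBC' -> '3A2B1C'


Scanning runs left to right:
  i=0: run of 'F' x 8 -> '8F'
  i=8: run of 'C' x 7 -> '7C'
  i=15: run of 'B' x 4 -> '4B'
  i=19: run of 'C' x 7 -> '7C'

RLE = 8F7C4B7C


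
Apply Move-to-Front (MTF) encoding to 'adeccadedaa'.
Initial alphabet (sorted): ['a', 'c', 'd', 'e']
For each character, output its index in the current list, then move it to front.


MTF encoding:
'a': index 0 in ['a', 'c', 'd', 'e'] -> ['a', 'c', 'd', 'e']
'd': index 2 in ['a', 'c', 'd', 'e'] -> ['d', 'a', 'c', 'e']
'e': index 3 in ['d', 'a', 'c', 'e'] -> ['e', 'd', 'a', 'c']
'c': index 3 in ['e', 'd', 'a', 'c'] -> ['c', 'e', 'd', 'a']
'c': index 0 in ['c', 'e', 'd', 'a'] -> ['c', 'e', 'd', 'a']
'a': index 3 in ['c', 'e', 'd', 'a'] -> ['a', 'c', 'e', 'd']
'd': index 3 in ['a', 'c', 'e', 'd'] -> ['d', 'a', 'c', 'e']
'e': index 3 in ['d', 'a', 'c', 'e'] -> ['e', 'd', 'a', 'c']
'd': index 1 in ['e', 'd', 'a', 'c'] -> ['d', 'e', 'a', 'c']
'a': index 2 in ['d', 'e', 'a', 'c'] -> ['a', 'd', 'e', 'c']
'a': index 0 in ['a', 'd', 'e', 'c'] -> ['a', 'd', 'e', 'c']


Output: [0, 2, 3, 3, 0, 3, 3, 3, 1, 2, 0]


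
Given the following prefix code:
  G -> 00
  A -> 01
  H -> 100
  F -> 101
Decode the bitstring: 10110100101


Decoding step by step:
Bits 101 -> F
Bits 101 -> F
Bits 00 -> G
Bits 101 -> F


Decoded message: FFGF


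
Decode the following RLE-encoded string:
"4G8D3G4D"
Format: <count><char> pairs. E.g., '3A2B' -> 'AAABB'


Expanding each <count><char> pair:
  4G -> 'GGGG'
  8D -> 'DDDDDDDD'
  3G -> 'GGG'
  4D -> 'DDDD'

Decoded = GGGGDDDDDDDDGGGDDDD


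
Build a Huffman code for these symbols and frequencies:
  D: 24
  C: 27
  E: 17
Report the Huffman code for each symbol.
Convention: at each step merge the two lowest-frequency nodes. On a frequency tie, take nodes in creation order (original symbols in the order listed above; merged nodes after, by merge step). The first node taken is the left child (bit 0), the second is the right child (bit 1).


Huffman tree construction:
Step 1: Merge E(17) + D(24) = 41
Step 2: Merge C(27) + (E+D)(41) = 68
Read each symbol's code off the tree from the root (left child = 0, right child = 1).

Codes:
  D: 11 (length 2)
  C: 0 (length 1)
  E: 10 (length 2)
Average code length: 109/68 = 1.6029 bits/symbol


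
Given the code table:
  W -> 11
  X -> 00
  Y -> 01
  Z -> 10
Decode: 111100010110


Decoding:
11 -> W
11 -> W
00 -> X
01 -> Y
01 -> Y
10 -> Z


Result: WWXYYZ


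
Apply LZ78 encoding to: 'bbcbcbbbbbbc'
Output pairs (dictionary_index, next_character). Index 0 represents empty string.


LZ78 encoding steps:
Dictionary: {0: ''}
Step 1: w='' (idx 0), next='b' -> output (0, 'b'), add 'b' as idx 1
Step 2: w='b' (idx 1), next='c' -> output (1, 'c'), add 'bc' as idx 2
Step 3: w='bc' (idx 2), next='b' -> output (2, 'b'), add 'bcb' as idx 3
Step 4: w='b' (idx 1), next='b' -> output (1, 'b'), add 'bb' as idx 4
Step 5: w='bb' (idx 4), next='b' -> output (4, 'b'), add 'bbb' as idx 5
Step 6: w='' (idx 0), next='c' -> output (0, 'c'), add 'c' as idx 6


Encoded: [(0, 'b'), (1, 'c'), (2, 'b'), (1, 'b'), (4, 'b'), (0, 'c')]


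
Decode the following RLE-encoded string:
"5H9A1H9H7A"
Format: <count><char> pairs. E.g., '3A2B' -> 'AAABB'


Expanding each <count><char> pair:
  5H -> 'HHHHH'
  9A -> 'AAAAAAAAA'
  1H -> 'H'
  9H -> 'HHHHHHHHH'
  7A -> 'AAAAAAA'

Decoded = HHHHHAAAAAAAAAHHHHHHHHHHAAAAAAA


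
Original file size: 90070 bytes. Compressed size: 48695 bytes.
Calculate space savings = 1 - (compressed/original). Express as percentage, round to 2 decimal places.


ratio = compressed/original = 48695/90070 = 0.540635
savings = 1 - ratio = 1 - 0.540635 = 0.459365
as a percentage: 0.459365 * 100 = 45.94%

Space savings = 1 - 48695/90070 = 45.94%


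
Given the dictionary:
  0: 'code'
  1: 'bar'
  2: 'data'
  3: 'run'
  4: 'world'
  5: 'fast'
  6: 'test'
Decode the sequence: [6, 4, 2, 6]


Look up each index in the dictionary:
  6 -> 'test'
  4 -> 'world'
  2 -> 'data'
  6 -> 'test'

Decoded: "test world data test"


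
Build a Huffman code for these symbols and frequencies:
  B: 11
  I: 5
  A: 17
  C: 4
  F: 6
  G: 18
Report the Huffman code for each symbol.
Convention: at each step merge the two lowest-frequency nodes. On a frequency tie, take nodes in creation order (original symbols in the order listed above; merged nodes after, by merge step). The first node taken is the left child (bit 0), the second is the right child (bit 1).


Huffman tree construction:
Step 1: Merge C(4) + I(5) = 9
Step 2: Merge F(6) + (C+I)(9) = 15
Step 3: Merge B(11) + (F+(C+I))(15) = 26
Step 4: Merge A(17) + G(18) = 35
Step 5: Merge (B+(F+(C+I)))(26) + (A+G)(35) = 61
Read each symbol's code off the tree from the root (left child = 0, right child = 1).

Codes:
  B: 00 (length 2)
  I: 0111 (length 4)
  A: 10 (length 2)
  C: 0110 (length 4)
  F: 010 (length 3)
  G: 11 (length 2)
Average code length: 146/61 = 2.3934 bits/symbol


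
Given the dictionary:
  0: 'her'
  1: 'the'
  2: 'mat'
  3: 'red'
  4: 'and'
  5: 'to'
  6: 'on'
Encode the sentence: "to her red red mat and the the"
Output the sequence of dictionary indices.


Look up each word in the dictionary:
  'to' -> 5
  'her' -> 0
  'red' -> 3
  'red' -> 3
  'mat' -> 2
  'and' -> 4
  'the' -> 1
  'the' -> 1

Encoded: [5, 0, 3, 3, 2, 4, 1, 1]


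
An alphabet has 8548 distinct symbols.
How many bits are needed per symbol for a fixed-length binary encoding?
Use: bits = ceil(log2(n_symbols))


log2(8548) = 13.0614
Bracket: 2^13 = 8192 < 8548 <= 2^14 = 16384
So ceil(log2(8548)) = 14

bits = ceil(log2(8548)) = ceil(13.0614) = 14 bits


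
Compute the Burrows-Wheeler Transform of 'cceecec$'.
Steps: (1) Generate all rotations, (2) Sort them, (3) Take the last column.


Rotations (sorted):
  0: $cceecec -> last char: c
  1: c$cceece -> last char: e
  2: cceecec$ -> last char: $
  3: cec$ccee -> last char: e
  4: ceecec$c -> last char: c
  5: ec$cceec -> last char: c
  6: ecec$cce -> last char: e
  7: eecec$cc -> last char: c


BWT = ce$eccec


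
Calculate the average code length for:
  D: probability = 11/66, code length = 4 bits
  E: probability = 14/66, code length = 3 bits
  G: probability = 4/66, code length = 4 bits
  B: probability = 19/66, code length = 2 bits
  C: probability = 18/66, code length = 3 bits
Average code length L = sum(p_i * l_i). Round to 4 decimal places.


Weighted contributions p_i * l_i:
  D: (11/66) * 4 = 44/66
  E: (14/66) * 3 = 42/66
  G: (4/66) * 4 = 16/66
  B: (19/66) * 2 = 38/66
  C: (18/66) * 3 = 54/66
Sum = (44 + 42 + 16 + 38 + 54)/66 = 194/66

L = 194/66 = 2.9394 bits/symbol


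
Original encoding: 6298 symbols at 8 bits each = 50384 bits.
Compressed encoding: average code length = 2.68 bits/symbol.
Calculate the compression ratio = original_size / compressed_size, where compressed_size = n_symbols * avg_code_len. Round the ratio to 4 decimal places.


original_size = n_symbols * orig_bits = 6298 * 8 = 50384 bits
compressed_size = n_symbols * avg_code_len = 6298 * 2.68 = 16878.64 bits
ratio = original_size / compressed_size = 50384 / 16878.64 = 2.9851

Compression ratio = 2.9851


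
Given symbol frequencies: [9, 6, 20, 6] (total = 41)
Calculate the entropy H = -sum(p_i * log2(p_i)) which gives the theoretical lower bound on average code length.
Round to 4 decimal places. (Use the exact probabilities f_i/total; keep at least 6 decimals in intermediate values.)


Per-symbol terms -p_i * log2(p_i) with p_i = f_i/41:
  p = 9/41 = 0.219512: log2(p) = -2.187627, -p*log2(p) = 0.480211
  p = 6/41 = 0.146341: log2(p) = -2.772590, -p*log2(p) = 0.405745
  p = 20/41 = 0.487805: log2(p) = -1.035624, -p*log2(p) = 0.505182
  p = 6/41 = 0.146341: log2(p) = -2.772590, -p*log2(p) = 0.405745
H = 0.480211 + 0.405745 + 0.505182 + 0.405745 = 1.796883

H = 1.7969 bits/symbol


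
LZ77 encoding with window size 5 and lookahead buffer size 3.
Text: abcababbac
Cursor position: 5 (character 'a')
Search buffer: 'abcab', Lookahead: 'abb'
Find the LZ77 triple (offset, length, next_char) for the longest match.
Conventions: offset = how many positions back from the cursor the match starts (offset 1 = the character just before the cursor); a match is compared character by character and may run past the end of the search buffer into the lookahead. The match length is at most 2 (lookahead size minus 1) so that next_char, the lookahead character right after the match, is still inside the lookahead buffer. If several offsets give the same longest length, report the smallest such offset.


Try each offset into the search buffer:
  offset=1 (pos 4, char 'b'): match length 0
  offset=2 (pos 3, char 'a'): match length 2
  offset=3 (pos 2, char 'c'): match length 0
  offset=4 (pos 1, char 'b'): match length 0
  offset=5 (pos 0, char 'a'): match length 2
Longest match has length 2, found at offsets 2, 5; take the smallest, offset 2.
next_char = character at position 5 + 2 = 7 -> 'b'

Best match: offset=2, length=2 (matching 'ab' starting at position 3)
LZ77 triple: (2, 2, 'b')


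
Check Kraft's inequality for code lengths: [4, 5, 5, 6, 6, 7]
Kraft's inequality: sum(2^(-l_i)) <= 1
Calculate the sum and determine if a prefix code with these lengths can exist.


Sum = 2^(-4) + 2^(-5) + 2^(-5) + 2^(-6) + 2^(-6) + 2^(-7)
    = 0.0625 + 0.03125 + 0.03125 + 0.015625 + 0.015625 + 0.0078125
    = 21/128 = 0.1640625
Since 0.1640625 <= 1, Kraft's inequality IS satisfied.
A prefix code with these lengths CAN exist.

Kraft sum = 0.1640625. Satisfied.


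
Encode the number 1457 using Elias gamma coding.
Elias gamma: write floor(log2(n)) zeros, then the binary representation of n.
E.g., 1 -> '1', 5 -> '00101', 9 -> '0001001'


num_bits = floor(log2(1457)) + 1 = 11
leading_zeros = num_bits - 1 = 10
binary(1457) = 10110110001

Elias gamma(1457) = '0000000000' + '10110110001' = 000000000010110110001 (21 bits)


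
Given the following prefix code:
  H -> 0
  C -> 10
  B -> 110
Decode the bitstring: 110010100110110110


Decoding step by step:
Bits 110 -> B
Bits 0 -> H
Bits 10 -> C
Bits 10 -> C
Bits 0 -> H
Bits 110 -> B
Bits 110 -> B
Bits 110 -> B


Decoded message: BHCCHBBB


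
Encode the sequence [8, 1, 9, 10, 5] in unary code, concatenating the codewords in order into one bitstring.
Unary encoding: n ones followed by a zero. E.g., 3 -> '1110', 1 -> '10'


Encode each number as n ones followed by a terminating 0:
  8 -> 111111110 (9 bits)
  1 -> 10 (2 bits)
  9 -> 1111111110 (10 bits)
  10 -> 11111111110 (11 bits)
  5 -> 111110 (6 bits)
Total length = 9 + 2 + 10 + 11 + 6 = 38 bits.

Unary([8, 1, 9, 10, 5]) = 11111111010111111111011111111110111110 (38 bits)


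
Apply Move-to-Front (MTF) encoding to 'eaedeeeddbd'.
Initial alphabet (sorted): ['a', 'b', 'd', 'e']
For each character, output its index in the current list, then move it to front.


MTF encoding:
'e': index 3 in ['a', 'b', 'd', 'e'] -> ['e', 'a', 'b', 'd']
'a': index 1 in ['e', 'a', 'b', 'd'] -> ['a', 'e', 'b', 'd']
'e': index 1 in ['a', 'e', 'b', 'd'] -> ['e', 'a', 'b', 'd']
'd': index 3 in ['e', 'a', 'b', 'd'] -> ['d', 'e', 'a', 'b']
'e': index 1 in ['d', 'e', 'a', 'b'] -> ['e', 'd', 'a', 'b']
'e': index 0 in ['e', 'd', 'a', 'b'] -> ['e', 'd', 'a', 'b']
'e': index 0 in ['e', 'd', 'a', 'b'] -> ['e', 'd', 'a', 'b']
'd': index 1 in ['e', 'd', 'a', 'b'] -> ['d', 'e', 'a', 'b']
'd': index 0 in ['d', 'e', 'a', 'b'] -> ['d', 'e', 'a', 'b']
'b': index 3 in ['d', 'e', 'a', 'b'] -> ['b', 'd', 'e', 'a']
'd': index 1 in ['b', 'd', 'e', 'a'] -> ['d', 'b', 'e', 'a']


Output: [3, 1, 1, 3, 1, 0, 0, 1, 0, 3, 1]
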